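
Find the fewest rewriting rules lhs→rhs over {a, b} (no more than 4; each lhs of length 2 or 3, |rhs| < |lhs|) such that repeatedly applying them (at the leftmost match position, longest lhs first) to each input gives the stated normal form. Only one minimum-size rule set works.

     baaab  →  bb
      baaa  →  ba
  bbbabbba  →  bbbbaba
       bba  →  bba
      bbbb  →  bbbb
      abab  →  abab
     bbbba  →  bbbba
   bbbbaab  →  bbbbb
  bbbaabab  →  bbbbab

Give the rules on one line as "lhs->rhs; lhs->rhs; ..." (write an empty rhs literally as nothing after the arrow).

aa->a; aab->b; abb->ba

  | baaab => baab => bb
  | baaa => baa => ba
  | bbbabbba => bbbbaba
  | bba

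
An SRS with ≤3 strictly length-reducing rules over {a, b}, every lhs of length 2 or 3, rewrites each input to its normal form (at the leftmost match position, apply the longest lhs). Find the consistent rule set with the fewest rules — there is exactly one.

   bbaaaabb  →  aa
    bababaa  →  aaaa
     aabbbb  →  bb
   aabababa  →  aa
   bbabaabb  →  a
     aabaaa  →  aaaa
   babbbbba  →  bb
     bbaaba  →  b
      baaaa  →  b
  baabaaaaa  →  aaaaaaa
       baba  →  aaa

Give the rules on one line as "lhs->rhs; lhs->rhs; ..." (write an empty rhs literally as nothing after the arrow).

  | bbaaaabb => bbaaabb => bbaabb => bbabb => baab => bab => aa
  | bababaa => aaabaa => aaaa
  | aabbbb => abbb => bb
  | aabababa => aababa => aaba => aa

ab->; ba->b; bab->aa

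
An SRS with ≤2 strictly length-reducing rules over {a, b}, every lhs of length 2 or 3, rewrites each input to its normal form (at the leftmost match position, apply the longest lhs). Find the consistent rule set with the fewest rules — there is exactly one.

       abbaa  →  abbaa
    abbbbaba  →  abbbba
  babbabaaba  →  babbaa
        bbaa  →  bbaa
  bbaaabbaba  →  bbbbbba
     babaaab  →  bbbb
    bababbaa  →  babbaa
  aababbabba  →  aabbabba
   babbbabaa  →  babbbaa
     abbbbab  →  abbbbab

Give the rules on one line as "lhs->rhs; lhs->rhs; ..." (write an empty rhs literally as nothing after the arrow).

aaa->bb; aba->a

  | abbaa
  | abbbbaba => abbbba
  | babbabaaba => babbaaba => babbaa
  | bbaa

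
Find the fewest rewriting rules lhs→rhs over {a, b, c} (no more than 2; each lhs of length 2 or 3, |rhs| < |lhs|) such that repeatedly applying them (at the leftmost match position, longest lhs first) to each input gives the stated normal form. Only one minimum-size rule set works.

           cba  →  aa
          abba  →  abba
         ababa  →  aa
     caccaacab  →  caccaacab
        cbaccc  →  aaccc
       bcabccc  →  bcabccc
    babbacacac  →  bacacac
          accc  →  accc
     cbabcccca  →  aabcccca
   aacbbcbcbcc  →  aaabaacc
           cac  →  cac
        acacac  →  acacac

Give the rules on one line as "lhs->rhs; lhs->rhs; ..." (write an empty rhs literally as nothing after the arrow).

bab->; cb->a

  | cba => aa
  | abba
  | ababa => aa
  | caccaacab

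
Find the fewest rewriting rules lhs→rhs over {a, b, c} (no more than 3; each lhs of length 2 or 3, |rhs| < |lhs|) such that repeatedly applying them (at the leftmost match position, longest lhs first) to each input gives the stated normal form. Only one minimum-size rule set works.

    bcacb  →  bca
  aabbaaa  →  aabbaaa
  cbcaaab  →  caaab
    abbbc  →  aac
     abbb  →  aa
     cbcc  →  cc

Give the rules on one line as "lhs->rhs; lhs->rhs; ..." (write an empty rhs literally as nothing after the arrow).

  | bcacb => bca
  | aabbaaa
  | cbcaaab => caaab
  | abbbc => aac

bbb->a; cb->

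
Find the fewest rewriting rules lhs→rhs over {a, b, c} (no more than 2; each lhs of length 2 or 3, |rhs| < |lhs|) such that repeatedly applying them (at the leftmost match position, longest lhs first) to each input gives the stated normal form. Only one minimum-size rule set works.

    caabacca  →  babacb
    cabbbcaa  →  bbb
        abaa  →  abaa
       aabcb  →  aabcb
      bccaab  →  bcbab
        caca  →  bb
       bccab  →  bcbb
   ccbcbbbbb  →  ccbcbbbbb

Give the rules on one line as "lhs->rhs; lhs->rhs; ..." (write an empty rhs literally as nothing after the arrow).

bba->; ca->b

  | caabacca => babacca => babacb
  | cabbbcaa => bbbbcaa => bbbbba => bbb
  | abaa
  | aabcb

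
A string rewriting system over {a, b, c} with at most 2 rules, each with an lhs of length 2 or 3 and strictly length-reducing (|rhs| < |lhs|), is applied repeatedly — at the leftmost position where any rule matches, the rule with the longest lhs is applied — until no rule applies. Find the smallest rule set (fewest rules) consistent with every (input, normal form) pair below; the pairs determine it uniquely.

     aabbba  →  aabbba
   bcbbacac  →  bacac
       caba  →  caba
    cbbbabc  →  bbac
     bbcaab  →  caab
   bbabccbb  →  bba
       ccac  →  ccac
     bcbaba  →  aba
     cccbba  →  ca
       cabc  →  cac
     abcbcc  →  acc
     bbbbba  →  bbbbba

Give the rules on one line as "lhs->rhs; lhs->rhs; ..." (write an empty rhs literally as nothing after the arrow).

  | aabbba
  | bcbbacac => cbbacac => bacac
  | caba
  | cbbbabc => bbabc => bbac

bc->c; cb->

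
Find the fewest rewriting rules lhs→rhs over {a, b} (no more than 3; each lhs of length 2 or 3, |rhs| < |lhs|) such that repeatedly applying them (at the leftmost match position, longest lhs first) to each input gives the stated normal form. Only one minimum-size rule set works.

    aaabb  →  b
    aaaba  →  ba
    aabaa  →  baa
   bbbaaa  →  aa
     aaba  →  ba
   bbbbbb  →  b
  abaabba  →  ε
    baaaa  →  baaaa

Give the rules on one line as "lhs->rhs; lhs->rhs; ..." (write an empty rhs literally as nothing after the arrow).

  | aaabb => aabb => abb => bb => b
  | aaaba => aaba => aba => ba
  | aabaa => abaa => baa
  | bbbaaa => bbaaa => aa

ab->b; bb->b; bba->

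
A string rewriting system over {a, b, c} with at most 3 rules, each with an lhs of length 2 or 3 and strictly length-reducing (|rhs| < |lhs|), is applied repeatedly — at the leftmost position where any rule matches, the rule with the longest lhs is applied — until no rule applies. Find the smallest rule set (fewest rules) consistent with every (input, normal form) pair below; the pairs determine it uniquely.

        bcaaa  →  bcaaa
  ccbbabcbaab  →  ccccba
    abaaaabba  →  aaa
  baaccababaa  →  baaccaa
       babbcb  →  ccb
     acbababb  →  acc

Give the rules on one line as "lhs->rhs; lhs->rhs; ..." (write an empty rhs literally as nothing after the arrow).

ab->; bb->c

  | bcaaa
  | ccbbabcbaab => cccabcbaab => ccccbaab => ccccba
  | abaaaabba => aaaabba => aaaba => aaa
  | baaccababaa => baaccabaa => baaccaa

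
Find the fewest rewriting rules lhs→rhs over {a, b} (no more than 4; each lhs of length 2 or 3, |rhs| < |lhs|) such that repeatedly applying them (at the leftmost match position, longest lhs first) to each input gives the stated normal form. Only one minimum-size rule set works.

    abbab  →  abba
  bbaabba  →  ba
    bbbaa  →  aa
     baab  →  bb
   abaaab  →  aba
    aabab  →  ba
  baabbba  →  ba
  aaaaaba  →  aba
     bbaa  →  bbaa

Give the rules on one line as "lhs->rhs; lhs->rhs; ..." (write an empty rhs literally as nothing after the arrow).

  | abbab => abba
  | bbaabba => bbbba => ba
  | bbbaa => aa
  | baab => bb

aab->b; bab->ba; bbb->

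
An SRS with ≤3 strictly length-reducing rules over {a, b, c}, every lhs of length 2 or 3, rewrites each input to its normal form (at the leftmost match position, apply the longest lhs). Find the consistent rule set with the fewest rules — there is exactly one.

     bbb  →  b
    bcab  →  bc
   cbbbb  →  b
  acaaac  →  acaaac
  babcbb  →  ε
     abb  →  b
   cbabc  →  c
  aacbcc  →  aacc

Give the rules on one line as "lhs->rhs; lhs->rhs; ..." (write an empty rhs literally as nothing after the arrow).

  | bbb => b
  | bcab => bc
  | cbbbb => bbb => b
  | acaaac

ab->; bb->; cb->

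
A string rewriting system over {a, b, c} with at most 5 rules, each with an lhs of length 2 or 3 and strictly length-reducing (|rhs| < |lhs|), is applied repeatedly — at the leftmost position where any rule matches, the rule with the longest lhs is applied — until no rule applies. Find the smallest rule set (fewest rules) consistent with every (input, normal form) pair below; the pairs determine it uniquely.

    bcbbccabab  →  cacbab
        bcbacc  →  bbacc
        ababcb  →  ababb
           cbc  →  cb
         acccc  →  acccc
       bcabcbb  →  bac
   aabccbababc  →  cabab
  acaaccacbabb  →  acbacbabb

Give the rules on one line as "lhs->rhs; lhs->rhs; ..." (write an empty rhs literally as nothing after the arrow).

  | bcbbccabab => bbbccabab => cccabab => cacbab
  | bcbacc => bbacc
  | ababcb => ababb
  | cbc => cb

aa->b; bbb->c; bc->b; cca->ac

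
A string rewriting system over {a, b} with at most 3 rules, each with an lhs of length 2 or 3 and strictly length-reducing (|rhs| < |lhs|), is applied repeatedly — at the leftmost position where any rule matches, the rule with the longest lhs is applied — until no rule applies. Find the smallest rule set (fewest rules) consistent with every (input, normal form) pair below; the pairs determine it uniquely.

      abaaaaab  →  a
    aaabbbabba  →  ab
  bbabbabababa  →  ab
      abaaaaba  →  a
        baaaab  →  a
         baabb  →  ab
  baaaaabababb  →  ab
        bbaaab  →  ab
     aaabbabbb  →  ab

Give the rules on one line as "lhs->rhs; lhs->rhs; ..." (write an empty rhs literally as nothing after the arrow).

aa->a; ba->b; bb->a

  | abaaaaab => abaaaab => abaaab => abaab => abab => abb => aa => a
  | aaabbbabba => aabbbabba => abbbabba => aababba => ababba => abbba => aaba => aba => ab
  | bbabbabababa => aabbabababa => abbabababa => aaabababa => aabababa => abababa => abbaba => aaaba => aaba => aba => ab
  | abaaaaba => abaaaba => abaaba => ababa => abba => aaa => aa => a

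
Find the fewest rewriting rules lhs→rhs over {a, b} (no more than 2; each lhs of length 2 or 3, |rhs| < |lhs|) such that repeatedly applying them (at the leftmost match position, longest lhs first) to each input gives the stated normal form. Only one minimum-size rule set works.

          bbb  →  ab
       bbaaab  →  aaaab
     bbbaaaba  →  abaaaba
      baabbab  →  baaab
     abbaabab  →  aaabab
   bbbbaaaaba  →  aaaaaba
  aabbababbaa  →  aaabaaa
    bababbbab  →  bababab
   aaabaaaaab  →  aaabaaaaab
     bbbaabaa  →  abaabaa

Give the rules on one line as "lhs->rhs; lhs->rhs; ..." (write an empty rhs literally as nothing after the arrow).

  | bbb => ab
  | bbaaab => aaaab
  | bbbaaaba => abaaaba
  | baabbab => baaab

abb->a; bb->a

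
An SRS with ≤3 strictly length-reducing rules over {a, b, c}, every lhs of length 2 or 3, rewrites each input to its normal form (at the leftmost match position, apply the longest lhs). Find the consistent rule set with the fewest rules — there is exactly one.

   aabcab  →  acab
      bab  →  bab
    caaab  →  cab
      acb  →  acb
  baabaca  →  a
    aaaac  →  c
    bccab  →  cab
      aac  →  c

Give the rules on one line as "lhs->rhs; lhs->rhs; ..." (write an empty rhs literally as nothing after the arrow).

aa->; aab->a; bc->

  | aabcab => acab
  | bab
  | caaab => cab
  | acb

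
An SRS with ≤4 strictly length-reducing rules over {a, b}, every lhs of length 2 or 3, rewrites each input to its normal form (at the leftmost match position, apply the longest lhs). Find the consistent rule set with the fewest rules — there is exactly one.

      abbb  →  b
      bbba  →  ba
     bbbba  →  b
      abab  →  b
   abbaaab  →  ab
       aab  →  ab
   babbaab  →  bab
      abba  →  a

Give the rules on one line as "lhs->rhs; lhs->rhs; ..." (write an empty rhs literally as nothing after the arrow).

  | abbb => b
  | bbba => baa => ba
  | bbbba => baba => b
  | abab => b

aa->a; aba->; abb->; bbb->ba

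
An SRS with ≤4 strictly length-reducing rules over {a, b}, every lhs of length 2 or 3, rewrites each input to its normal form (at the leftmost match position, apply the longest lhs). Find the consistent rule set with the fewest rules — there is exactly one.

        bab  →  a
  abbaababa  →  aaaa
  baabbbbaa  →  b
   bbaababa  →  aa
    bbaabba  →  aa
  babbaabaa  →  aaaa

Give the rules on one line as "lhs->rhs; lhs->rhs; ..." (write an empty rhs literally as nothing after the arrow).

abb->; ba->b; bab->a

  | bab => a
  | abbaababa => aababa => aaaa
  | baabbbbaa => babbbbaa => abbbaa => baa => ba => b
  | bbaababa => bbababa => baaba => baba => aa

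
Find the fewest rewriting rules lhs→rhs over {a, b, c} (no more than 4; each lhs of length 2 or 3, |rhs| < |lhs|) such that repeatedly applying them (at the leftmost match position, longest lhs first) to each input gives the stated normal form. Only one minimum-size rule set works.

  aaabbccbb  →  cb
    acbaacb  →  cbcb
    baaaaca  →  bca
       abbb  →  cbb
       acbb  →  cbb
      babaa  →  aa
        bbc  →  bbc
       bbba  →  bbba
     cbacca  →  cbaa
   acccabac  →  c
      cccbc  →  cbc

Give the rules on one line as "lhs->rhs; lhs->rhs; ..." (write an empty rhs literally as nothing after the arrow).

  | aaabbccbb => aacbccbb => acbccbb => cbccbb => cbabb => cb
  | acbaacb => cbaacb => cbacb => cbcb
  | baaaaca => baaaca => baaca => baca => bca
  | abbb => cbb

ab->c; ac->c; bab->; cc->a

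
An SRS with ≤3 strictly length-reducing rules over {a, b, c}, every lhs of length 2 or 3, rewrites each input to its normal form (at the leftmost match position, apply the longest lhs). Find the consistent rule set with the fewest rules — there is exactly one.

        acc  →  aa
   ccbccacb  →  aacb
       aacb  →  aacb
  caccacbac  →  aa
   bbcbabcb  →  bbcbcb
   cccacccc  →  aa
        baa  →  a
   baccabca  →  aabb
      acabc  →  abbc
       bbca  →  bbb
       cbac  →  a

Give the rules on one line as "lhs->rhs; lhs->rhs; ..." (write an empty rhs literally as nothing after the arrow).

  | acc => aa
  | ccbccacb => abccacb => abaacb => aacb
  | aacb
  | caccacbac => bccacbac => baacbac => acbac => acc => aa

ba->; ca->b; cc->a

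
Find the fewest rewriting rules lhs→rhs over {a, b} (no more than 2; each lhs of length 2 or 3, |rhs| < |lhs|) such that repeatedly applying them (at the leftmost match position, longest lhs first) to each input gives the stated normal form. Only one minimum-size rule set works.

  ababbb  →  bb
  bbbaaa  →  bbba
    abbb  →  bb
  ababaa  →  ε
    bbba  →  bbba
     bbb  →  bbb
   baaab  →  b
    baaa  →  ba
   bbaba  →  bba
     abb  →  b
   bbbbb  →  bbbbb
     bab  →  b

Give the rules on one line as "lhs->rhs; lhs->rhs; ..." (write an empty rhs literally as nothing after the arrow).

aa->; ab->

  | ababbb => abbb => bb
  | bbbaaa => bbba
  | abbb => bb
  | ababaa => abaa => aa => ε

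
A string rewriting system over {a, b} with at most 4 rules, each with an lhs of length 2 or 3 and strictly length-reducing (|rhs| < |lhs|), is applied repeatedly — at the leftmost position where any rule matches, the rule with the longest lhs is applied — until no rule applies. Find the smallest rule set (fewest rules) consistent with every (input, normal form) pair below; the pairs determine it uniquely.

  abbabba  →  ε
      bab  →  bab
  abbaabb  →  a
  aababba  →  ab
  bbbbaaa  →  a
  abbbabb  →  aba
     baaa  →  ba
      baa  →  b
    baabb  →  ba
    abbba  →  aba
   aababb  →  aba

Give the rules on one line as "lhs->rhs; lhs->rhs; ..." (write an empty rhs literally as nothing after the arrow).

  | abbabba => aabba => abba => aa => ε
  | bab
  | abbaabb => aaabb => abb => a
  | aababba => ababba => abaa => ab

aa->; aab->ab; bb->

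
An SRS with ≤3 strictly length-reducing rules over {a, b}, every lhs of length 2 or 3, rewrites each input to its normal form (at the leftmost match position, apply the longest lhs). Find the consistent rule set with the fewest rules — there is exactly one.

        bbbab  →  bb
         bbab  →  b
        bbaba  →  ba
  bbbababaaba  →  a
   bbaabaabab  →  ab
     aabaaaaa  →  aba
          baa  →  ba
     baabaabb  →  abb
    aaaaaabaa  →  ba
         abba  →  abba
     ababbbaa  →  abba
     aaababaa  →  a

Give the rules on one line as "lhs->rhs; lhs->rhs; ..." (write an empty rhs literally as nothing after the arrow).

aa->a; aaa->; bab->

  | bbbab => bb
  | bbab => b
  | bbaba => ba
  | bbbababaaba => bbabaaba => baaba => baba => a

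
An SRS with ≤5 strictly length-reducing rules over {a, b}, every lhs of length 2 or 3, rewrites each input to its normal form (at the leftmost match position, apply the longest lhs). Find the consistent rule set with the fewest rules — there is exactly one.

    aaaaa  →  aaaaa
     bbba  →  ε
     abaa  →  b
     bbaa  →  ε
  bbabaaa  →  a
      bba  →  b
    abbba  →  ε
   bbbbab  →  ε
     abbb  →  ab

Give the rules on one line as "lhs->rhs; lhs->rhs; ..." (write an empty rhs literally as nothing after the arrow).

aba->bb; ba->; bb->; bba->b

  | aaaaa
  | bbba => ba => ε
  | abaa => bba => b
  | bbaa => ba => ε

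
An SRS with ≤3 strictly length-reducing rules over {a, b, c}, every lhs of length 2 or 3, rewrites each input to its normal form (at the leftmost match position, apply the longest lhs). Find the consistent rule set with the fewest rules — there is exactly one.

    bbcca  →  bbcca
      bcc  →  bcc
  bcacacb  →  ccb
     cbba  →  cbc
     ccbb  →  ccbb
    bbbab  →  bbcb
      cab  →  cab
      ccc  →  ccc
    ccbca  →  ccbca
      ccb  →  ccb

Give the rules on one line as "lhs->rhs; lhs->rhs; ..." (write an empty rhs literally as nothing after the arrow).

ba->c; cac->

  | bbcca
  | bcc
  | bcacacb => bacb => ccb
  | cbba => cbc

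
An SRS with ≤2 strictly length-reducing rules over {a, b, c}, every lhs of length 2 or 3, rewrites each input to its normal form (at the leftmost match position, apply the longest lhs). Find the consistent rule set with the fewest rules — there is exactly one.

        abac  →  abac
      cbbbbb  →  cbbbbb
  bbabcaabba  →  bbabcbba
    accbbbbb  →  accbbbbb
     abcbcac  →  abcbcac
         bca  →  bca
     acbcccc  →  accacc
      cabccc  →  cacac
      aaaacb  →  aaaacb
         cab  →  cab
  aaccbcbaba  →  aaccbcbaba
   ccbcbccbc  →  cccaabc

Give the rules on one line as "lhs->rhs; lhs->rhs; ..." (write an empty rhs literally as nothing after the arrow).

  | abac
  | cbbbbb
  | bbabcaabba => bbabcabba => bbabcbba
  | accbbbbb

abb->bb; bcc->ca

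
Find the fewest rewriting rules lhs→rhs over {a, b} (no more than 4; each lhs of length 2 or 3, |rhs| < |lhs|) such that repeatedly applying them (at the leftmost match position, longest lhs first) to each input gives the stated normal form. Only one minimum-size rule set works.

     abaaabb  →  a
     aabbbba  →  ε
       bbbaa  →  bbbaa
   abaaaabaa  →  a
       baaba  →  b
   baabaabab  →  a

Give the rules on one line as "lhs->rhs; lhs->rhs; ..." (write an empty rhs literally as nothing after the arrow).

  | abaaabb => aaaabb => abb => ab => a
  | aabbbba => aabbba => aabba => aaba => aaa => ε
  | bbbaa
  | abaaaabaa => aaaaabaa => aabaa => aaaa => a

aaa->; ab->a; bab->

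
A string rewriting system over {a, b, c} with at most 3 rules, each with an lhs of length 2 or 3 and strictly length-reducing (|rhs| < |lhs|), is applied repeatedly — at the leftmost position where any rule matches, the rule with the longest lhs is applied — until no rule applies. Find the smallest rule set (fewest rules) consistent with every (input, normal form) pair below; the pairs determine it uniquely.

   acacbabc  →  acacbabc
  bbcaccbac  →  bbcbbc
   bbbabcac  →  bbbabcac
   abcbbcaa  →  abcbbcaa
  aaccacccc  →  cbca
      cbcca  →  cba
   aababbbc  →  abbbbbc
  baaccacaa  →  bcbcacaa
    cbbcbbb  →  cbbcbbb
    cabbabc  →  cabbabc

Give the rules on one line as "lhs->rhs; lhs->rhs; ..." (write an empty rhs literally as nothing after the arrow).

aac->cb; aba->bb; cc->

  | acacbabc
  | bbcaccbac => bbcabac => bbcbbc
  | bbbabcac
  | abcbbcaa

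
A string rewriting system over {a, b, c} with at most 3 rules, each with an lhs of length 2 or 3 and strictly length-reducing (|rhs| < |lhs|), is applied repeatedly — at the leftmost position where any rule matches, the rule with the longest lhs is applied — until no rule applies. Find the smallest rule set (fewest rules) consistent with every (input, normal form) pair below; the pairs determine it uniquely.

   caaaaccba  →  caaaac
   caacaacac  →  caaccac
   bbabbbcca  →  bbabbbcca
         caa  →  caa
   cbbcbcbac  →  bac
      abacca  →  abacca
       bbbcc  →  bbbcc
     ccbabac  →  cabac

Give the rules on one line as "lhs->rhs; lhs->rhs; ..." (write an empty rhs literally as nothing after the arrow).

aca->ac; cb->

  | caaaaccba => caaaaca => caaaac
  | caacaacac => caacacac => caaccac
  | bbabbbcca
  | caa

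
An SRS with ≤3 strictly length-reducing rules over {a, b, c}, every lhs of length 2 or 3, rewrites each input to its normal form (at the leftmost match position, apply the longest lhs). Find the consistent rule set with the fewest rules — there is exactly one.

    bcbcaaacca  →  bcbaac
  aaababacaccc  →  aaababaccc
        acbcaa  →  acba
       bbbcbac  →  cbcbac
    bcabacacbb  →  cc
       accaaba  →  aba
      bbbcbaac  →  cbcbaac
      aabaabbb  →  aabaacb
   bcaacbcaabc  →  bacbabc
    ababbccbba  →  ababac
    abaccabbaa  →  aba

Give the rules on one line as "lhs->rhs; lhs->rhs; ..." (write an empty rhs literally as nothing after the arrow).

bb->c; bbc->ba; ca->

  | bcbcaaacca => bcbaacca => bcbaac
  | aaababacaccc => aaababaccc
  | acbcaa => acba
  | bbbcbac => cbcbac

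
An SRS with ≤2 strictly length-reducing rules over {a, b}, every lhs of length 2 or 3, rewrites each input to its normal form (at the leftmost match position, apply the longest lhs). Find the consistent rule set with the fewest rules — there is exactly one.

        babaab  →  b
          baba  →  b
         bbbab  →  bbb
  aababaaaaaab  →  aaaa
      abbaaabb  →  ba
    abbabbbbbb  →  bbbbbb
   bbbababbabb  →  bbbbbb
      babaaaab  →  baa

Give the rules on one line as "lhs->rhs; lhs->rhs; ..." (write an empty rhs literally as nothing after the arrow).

  | babaab => bab => b
  | baba => b
  | bbbab => bbb
  | aababaaaaaab => abaaaaaab => aaaaab => aaaa

ab->; aba->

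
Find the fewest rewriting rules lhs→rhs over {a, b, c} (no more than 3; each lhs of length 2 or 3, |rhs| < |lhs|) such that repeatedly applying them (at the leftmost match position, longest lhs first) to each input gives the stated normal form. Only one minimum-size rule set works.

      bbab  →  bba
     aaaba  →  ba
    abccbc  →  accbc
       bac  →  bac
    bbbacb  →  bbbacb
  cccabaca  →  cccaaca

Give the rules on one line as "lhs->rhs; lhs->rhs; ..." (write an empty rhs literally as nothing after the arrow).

  | bbab => bba
  | aaaba => ba
  | abccbc => accbc
  | bac

aaa->; ab->a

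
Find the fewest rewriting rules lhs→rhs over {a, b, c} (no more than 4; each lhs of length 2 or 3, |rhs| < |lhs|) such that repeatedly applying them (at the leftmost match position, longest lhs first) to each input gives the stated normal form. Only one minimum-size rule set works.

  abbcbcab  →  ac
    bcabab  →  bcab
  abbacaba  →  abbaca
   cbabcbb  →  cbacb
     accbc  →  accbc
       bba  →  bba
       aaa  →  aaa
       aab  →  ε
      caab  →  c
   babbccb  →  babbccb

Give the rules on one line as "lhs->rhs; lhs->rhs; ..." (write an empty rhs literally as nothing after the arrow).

  | abbcbcab => abccab => abcb => ac
  | bcabab => bcab
  | abbacaba => abbaca
  | cbabcbb => cbacb

aab->; aba->a; bcb->c; cca->c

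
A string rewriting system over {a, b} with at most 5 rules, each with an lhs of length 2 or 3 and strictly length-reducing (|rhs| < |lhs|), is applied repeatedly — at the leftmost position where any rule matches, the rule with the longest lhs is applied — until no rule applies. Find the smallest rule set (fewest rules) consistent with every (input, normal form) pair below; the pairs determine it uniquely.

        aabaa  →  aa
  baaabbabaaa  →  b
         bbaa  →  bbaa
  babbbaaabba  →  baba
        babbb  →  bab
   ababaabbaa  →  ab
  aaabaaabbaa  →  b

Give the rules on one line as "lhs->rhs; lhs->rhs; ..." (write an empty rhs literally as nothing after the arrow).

aaa->; aab->; abb->a; bbb->ba

  | aabaa => aa
  | baaabbabaaa => bbbabaaa => baabaaa => baaa => b
  | bbaa
  | babbbaaabba => babaaabba => babbba => baba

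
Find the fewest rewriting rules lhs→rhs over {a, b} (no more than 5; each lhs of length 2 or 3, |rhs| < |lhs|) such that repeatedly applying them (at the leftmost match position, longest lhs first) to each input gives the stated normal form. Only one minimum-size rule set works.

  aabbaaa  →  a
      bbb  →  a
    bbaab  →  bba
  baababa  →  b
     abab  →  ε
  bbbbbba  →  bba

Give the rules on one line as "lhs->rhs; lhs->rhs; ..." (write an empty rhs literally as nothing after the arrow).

  | aabbaaa => abaaa => aaa => a
  | bbb => a
  | bbaab => bba
  | baababa => baaba => baa => b

aa->; aab->a; ab->; bbb->a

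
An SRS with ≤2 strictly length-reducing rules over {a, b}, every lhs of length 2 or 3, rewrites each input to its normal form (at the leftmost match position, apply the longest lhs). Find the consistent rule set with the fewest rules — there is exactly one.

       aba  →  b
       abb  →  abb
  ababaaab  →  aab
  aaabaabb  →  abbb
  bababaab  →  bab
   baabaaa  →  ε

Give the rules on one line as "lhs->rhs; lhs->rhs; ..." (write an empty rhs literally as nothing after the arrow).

aba->b; bba->

  | aba => b
  | abb
  | ababaaab => bbaaab => aab
  | aaabaabb => aababb => abbb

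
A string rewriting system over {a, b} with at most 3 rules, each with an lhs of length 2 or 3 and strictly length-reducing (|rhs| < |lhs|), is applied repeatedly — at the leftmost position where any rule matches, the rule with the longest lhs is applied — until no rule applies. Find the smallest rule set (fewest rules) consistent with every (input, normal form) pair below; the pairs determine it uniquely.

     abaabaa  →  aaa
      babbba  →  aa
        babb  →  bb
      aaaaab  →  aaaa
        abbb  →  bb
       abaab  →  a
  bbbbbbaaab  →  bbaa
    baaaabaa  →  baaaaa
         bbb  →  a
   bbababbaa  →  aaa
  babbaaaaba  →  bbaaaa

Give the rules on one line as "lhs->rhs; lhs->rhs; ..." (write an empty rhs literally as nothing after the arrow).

  | abaabaa => aabaa => aaa
  | babbba => bbba => aa
  | babb => bb
  | aaaaab => aaaa

ab->; bbb->a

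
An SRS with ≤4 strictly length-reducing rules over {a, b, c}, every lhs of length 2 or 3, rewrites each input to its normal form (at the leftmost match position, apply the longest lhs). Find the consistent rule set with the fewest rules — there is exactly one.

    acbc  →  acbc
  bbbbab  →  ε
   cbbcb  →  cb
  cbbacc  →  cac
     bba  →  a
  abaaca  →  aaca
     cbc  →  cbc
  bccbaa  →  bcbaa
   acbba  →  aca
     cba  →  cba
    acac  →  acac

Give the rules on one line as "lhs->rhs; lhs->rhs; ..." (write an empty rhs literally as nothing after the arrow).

  | acbc
  | bbbbab => bbab => ab => ε
  | cbbcb => ccb => cb
  | cbbacc => cacc => cac

ab->; bb->; cc->c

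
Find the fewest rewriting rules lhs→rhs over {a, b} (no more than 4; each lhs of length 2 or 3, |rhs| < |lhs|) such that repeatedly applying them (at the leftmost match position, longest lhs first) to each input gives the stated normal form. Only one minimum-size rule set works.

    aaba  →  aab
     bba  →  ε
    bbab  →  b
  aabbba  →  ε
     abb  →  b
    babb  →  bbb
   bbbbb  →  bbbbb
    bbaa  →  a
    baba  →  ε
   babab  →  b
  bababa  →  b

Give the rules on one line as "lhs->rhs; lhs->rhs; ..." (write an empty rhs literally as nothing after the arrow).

  | aaba => aab
  | bba => ε
  | bbab => b
  | aabbba => ababa => abba => baa => ε

abb->ba; ba->b; baa->; bba->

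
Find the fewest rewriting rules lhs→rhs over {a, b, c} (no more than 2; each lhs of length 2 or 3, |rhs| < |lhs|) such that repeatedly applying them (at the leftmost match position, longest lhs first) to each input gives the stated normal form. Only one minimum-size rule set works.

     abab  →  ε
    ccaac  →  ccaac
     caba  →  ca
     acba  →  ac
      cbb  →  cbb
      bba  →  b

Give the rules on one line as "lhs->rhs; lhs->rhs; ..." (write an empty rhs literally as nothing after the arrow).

ab->; ba->

  | abab => ab => ε
  | ccaac
  | caba => ca
  | acba => ac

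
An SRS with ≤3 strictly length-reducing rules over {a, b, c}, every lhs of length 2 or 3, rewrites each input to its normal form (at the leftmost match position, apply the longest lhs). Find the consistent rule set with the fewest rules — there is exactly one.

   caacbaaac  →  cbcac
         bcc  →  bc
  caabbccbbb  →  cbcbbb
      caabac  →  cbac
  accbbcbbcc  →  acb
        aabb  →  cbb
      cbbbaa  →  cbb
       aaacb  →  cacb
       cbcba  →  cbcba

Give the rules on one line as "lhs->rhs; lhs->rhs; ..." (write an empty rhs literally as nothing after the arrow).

aa->c; bbc->b; cc->c

  | caacbaaac => cccbaaac => ccbaaac => cbaaac => cbcac
  | bcc => bc
  | caabbccbbb => ccbbccbbb => cbbccbbb => cbcbbb
  | caabac => ccbac => cbac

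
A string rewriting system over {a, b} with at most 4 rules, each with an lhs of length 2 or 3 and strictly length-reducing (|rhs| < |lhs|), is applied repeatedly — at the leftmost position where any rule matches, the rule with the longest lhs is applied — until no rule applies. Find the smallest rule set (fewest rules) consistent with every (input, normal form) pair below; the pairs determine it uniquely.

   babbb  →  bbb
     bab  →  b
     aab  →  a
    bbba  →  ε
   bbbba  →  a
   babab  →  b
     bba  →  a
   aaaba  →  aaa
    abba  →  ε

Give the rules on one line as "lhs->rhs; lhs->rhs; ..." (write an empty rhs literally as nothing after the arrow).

ab->; ba->; bba->a

  | babbb => bbb
  | bab => b
  | aab => a
  | bbba => ba => ε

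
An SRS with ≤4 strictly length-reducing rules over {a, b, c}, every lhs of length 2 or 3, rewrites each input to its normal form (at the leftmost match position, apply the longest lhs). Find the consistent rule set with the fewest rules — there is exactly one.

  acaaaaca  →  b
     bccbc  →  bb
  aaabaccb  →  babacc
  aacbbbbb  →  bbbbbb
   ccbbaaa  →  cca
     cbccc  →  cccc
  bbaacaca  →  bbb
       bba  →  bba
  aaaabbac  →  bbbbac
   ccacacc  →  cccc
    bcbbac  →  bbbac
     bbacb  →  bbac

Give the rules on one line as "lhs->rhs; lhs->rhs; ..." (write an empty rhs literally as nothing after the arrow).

aa->b; aca->; bc->b; cb->c

  | acaaaaca => aaaca => baca => b
  | bccbc => bcbc => bbc => bb
  | aaabaccb => babaccb => babacc
  | aacbbbbb => bcbbbbb => bbbbbb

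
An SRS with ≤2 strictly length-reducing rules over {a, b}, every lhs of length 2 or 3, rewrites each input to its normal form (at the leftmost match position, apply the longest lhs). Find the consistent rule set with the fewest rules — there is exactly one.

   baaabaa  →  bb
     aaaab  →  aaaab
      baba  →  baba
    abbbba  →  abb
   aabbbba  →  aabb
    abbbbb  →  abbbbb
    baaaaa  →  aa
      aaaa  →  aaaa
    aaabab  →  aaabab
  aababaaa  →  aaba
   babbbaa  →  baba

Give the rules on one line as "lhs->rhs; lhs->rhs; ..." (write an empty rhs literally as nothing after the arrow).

  | baaabaa => bbabaa => baa => bb
  | aaaab
  | baba
  | abbbba => abb

baa->bb; bba->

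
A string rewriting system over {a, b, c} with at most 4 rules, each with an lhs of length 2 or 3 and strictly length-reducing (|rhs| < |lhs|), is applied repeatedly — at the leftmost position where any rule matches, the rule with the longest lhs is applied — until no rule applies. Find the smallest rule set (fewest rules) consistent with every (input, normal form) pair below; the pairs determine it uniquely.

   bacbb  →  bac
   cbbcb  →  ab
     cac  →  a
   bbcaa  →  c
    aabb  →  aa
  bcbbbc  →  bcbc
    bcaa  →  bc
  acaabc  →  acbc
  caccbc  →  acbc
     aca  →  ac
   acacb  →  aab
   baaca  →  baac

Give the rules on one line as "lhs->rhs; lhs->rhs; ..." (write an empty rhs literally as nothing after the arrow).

  | bacbb => bac
  | cbbcb => ccb => ab
  | cac => cc => a
  | bbcaa => caa => ca => c

bb->; ca->c; cc->a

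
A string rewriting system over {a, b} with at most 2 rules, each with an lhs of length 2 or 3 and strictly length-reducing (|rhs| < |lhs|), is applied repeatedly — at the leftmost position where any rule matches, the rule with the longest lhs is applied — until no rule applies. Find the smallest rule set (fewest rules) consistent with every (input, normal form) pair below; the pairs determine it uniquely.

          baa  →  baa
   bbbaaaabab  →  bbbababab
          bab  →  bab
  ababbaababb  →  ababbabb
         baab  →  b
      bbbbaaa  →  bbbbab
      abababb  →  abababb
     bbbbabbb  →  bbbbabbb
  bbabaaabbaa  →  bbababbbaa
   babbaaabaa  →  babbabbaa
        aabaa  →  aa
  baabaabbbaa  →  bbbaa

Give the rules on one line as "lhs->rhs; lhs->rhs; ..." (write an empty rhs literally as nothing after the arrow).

  | baa
  | bbbaaaabab => bbbababab
  | bab
  | ababbaababb => ababbabb

aaa->ab; aab->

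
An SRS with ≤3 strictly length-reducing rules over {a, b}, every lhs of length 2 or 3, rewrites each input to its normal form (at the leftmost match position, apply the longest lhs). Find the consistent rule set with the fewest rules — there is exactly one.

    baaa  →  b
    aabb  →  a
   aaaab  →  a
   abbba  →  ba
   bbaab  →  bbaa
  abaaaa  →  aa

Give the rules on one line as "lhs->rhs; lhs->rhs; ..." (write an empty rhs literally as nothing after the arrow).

  | baaa => b
  | aabb => a
  | aaaab => ab => a
  | abbba => ba

aaa->; ab->a; abb->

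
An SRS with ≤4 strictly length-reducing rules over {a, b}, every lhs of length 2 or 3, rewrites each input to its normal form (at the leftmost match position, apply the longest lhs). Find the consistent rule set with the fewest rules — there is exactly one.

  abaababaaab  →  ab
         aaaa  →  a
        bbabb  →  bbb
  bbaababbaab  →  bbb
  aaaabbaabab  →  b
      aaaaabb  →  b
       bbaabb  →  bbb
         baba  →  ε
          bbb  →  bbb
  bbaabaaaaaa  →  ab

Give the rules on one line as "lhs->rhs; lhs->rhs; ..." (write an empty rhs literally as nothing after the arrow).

aa->a; abb->b; ba->; baa->ab

  | abaababaaab => aabbabaaab => abbabaaab => babaaab => baaab => abab => ab
  | aaaa => aaa => aa => a
  | bbabb => bbb
  | bbaababbaab => babbabbaab => bbabbaab => bbbaab => bbabb => bbb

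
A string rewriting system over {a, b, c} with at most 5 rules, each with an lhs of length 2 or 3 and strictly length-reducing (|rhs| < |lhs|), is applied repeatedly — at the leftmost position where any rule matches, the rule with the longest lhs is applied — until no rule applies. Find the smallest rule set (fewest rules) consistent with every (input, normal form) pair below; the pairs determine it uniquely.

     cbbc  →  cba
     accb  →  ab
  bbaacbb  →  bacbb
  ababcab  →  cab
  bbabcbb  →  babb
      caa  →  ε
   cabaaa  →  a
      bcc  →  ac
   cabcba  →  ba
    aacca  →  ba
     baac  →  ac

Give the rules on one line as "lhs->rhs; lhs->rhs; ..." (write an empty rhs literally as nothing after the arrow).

  | cbbc => cba
  | accb => ab
  | bbaacbb => bbccbb => bacbb
  | ababcab => abaaab => abcab => aaab => cab

aa->c; bc->a; cc->; ccc->b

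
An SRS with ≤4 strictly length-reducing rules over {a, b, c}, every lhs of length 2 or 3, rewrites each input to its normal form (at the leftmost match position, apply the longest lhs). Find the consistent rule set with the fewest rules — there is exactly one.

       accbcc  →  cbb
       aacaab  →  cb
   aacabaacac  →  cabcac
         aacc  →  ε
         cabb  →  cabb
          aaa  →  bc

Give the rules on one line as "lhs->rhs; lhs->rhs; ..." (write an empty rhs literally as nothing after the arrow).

  | accbcc => cbbcc => cbb
  | aacaab => caab => cb
  | aacabaacac => cabaacac => cabcac
  | aacc => cc => ε

aa->; aaa->bc; acc->cb; cc->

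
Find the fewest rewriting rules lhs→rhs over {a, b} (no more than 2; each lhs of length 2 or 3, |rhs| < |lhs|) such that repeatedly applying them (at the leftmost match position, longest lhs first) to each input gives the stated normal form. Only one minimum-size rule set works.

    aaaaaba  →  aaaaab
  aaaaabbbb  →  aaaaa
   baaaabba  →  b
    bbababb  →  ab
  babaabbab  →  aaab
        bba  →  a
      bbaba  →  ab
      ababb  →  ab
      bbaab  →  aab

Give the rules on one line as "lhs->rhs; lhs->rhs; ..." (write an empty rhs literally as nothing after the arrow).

  | aaaaaba => aaaaab
  | aaaaabbbb => aaaaabb => aaaaa
  | baaaabba => baaabba => baabba => babba => bbba => ba => b
  | bbababb => ababb => abbb => ab

ba->b; bb->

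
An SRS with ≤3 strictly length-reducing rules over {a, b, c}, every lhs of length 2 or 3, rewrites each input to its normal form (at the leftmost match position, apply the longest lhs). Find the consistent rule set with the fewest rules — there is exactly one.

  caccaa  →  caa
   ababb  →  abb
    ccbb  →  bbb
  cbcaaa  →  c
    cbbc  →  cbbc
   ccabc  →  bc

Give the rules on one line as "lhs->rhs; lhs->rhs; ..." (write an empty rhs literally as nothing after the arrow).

ba->; bca->bb; cc->b

  | caccaa => cabaa => caa
  | ababb => abb
  | ccbb => bbb
  | cbcaaa => cbbaa => cba => c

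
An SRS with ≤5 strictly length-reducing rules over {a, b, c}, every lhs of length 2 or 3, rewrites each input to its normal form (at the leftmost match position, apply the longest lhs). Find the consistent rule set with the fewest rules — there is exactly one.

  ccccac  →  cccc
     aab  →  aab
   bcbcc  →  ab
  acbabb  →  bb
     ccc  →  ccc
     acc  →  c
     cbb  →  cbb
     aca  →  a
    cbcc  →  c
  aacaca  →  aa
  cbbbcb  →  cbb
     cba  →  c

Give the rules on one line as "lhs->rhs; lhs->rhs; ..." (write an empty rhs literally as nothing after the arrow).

  | ccccac => cccc
  | aab
  | bcbcc => abcc => abc => ab
  | acbabb => babb => bb

abc->ab; ac->; ba->; bc->a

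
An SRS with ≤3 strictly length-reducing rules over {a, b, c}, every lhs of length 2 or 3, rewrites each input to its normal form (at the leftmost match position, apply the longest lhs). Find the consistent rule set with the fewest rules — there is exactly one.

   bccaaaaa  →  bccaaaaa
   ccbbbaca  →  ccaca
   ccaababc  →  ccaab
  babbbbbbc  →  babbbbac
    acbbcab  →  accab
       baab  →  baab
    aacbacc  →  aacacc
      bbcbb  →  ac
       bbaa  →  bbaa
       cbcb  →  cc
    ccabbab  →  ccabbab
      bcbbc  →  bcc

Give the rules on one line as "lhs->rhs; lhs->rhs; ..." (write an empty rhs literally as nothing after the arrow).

  | bccaaaaa
  | ccbbbaca => ccbbaca => ccbaca => ccaca
  | ccaababc => ccaab
  | babbbbbbc => babbbbac

abc->; bbc->ac; cb->c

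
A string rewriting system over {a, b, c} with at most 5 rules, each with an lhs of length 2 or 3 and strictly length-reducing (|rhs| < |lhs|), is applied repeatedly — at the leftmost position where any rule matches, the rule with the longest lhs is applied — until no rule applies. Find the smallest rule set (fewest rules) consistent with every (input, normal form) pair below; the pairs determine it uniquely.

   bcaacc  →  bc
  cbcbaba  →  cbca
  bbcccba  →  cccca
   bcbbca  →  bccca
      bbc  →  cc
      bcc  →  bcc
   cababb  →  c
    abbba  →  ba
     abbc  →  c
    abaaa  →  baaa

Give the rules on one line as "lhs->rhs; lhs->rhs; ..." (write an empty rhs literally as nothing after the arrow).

aba->ba; ac->; bb->c; cba->ca

  | bcaacc => bcac => bc
  | cbcbaba => cbcaba => cbcba => cbca
  | bbcccba => ccccba => cccca
  | bcbbca => bccca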